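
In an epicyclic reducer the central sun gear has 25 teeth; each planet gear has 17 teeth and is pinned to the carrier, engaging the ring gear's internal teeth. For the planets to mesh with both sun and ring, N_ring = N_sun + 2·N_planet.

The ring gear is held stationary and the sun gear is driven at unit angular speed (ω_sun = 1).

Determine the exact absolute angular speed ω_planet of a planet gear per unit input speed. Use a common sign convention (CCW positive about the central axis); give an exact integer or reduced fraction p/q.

-25/34

N_ring = 25 + 2·17 = 59
25(ω_s−ω_c) = −59(ω_r−ω_c),  ω_r=0, ω_s=1
25(1−ω_c) = −59(0−ω_c)  ⇒  84ω_c = 25  ⇒  ω_c = 25/84
sun–planet: 25·(1−25/84) = −17·(ω_p−ω_c)  ⇒  ω_p−ω_c = −(25/17)·(59/84) = -1475/1428
ω_p = 25/84 − 1475/1428 = -25/34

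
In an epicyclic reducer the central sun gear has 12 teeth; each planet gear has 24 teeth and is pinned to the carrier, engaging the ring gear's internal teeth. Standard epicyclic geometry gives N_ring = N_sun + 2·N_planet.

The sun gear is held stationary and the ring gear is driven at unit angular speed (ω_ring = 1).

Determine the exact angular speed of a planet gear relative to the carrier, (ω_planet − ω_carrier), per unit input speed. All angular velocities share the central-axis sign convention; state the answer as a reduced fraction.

5/12

N_ring = 12 + 2·24 = 60
12(ω_s−ω_c) = −60(ω_r−ω_c),  ω_s=0, ω_r=1
12(0−ω_c) = −60(1−ω_c)  ⇒  72ω_c = 60  ⇒  ω_c = 5/6
sun–planet: 12·(0−5/6) = −24·(ω_p−ω_c)  ⇒  ω_p−ω_c = −(12/24)·(-5/6) = 5/12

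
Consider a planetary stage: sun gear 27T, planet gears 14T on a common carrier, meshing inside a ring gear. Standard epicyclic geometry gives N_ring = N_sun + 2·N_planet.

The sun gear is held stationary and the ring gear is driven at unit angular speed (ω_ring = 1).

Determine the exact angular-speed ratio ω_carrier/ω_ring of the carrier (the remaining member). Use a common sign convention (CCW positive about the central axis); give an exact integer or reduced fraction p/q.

N_ring = 27 + 2·14 = 55
27(ω_s−ω_c) = −55(ω_r−ω_c),  ω_s=0, ω_r=1
27(0−ω_c) = −55(1−ω_c)  ⇒  82ω_c = 55  ⇒  ω_c = 55/82
ω_c/ω_r = 55/82

55/82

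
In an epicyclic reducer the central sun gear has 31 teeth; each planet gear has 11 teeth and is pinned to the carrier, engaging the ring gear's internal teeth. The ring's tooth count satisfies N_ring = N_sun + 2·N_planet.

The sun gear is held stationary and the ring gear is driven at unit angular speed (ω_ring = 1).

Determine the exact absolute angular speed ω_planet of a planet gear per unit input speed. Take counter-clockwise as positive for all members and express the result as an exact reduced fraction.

53/22

N_ring = 31 + 2·11 = 53
31(ω_s−ω_c) = −53(ω_r−ω_c),  ω_s=0, ω_r=1
31(0−ω_c) = −53(1−ω_c)  ⇒  84ω_c = 53  ⇒  ω_c = 53/84
sun–planet: 31·(0−53/84) = −11·(ω_p−ω_c)  ⇒  ω_p−ω_c = −(31/11)·(-53/84) = 1643/924
ω_p = 53/84 + 1643/924 = 53/22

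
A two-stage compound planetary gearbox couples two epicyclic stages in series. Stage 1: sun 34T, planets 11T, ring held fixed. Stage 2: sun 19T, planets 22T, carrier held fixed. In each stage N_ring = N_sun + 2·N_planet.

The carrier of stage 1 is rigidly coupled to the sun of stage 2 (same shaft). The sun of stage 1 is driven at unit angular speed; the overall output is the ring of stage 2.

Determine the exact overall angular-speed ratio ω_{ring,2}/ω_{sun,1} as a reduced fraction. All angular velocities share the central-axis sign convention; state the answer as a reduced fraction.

-323/2835

Stage 1: N_ring = 34 + 2·11 = 56
Stage 1: 34(ω_s−ω_c) = −56(ω_r−ω_c),  ω_r=0, ω_s=1
Stage 1: 34(1−ω_c) = −56(0−ω_c)  ⇒  90ω_c = 34  ⇒  ω_c = 17/45
  ⇒ ω_c¹/ω_s¹ = 17/45
Stage 2: N_ring = 19 + 2·22 = 63
Stage 2: 19(ω_s−ω_c) = −63(ω_r−ω_c),  ω_c=0, ω_s=1
Stage 2: ω_r = 0 − (19/63)(1−0) = -19/63
  ⇒ ω_r²/ω_s² = -19/63
Coupling ω_s² = ω_c¹ ⇒ overall = 17/45 × -19/63 = -323/2835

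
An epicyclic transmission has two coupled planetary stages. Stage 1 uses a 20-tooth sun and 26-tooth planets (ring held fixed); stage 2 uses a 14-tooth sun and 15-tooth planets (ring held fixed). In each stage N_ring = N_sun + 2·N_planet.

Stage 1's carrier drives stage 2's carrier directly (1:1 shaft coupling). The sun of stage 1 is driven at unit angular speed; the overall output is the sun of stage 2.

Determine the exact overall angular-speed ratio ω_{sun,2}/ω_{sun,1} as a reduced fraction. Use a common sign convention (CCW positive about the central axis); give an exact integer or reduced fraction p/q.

145/161

Stage 1: N_ring = 20 + 2·26 = 72
Stage 1: 20(ω_s−ω_c) = −72(ω_r−ω_c),  ω_r=0, ω_s=1
Stage 1: 20(1−ω_c) = −72(0−ω_c)  ⇒  92ω_c = 20  ⇒  ω_c = 5/23
  ⇒ ω_c¹/ω_s¹ = 5/23
Stage 2: N_ring = 14 + 2·15 = 44
Stage 2: 14(ω_s−ω_c) = −44(ω_r−ω_c),  ω_r=0, ω_c=1
Stage 2: ω_s = 1 − (44/14)(0−1) = 29/7
  ⇒ ω_s²/ω_c² = 29/7
Coupling ω_c² = ω_c¹ ⇒ overall = 5/23 × 29/7 = 145/161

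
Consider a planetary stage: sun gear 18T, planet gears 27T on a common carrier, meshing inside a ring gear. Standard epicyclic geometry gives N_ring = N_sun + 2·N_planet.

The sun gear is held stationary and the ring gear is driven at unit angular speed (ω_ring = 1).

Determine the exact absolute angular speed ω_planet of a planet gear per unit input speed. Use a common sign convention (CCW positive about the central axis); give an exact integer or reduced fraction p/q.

N_ring = 18 + 2·27 = 72
18(ω_s−ω_c) = −72(ω_r−ω_c),  ω_s=0, ω_r=1
18(0−ω_c) = −72(1−ω_c)  ⇒  90ω_c = 72  ⇒  ω_c = 4/5
sun–planet: 18·(0−4/5) = −27·(ω_p−ω_c)  ⇒  ω_p−ω_c = −(18/27)·(-4/5) = 8/15
ω_p = 4/5 + 8/15 = 4/3

4/3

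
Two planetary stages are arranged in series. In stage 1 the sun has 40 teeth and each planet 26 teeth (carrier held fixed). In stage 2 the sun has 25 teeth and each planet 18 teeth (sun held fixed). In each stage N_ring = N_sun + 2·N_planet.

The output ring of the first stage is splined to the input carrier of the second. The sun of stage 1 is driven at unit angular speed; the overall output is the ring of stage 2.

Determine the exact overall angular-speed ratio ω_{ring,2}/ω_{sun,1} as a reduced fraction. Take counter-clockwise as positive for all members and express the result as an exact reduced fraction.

Stage 1: N_ring = 40 + 2·26 = 92
Stage 1: 40(ω_s−ω_c) = −92(ω_r−ω_c),  ω_c=0, ω_s=1
Stage 1: ω_r = 0 − (40/92)(1−0) = -10/23
  ⇒ ω_r¹/ω_s¹ = -10/23
Stage 2: N_ring = 25 + 2·18 = 61
Stage 2: 25(ω_s−ω_c) = −61(ω_r−ω_c),  ω_s=0, ω_c=1
Stage 2: ω_r = 1 − (25/61)(0−1) = 86/61
  ⇒ ω_r²/ω_c² = 86/61
Coupling ω_c² = ω_r¹ ⇒ overall = -10/23 × 86/61 = -860/1403

-860/1403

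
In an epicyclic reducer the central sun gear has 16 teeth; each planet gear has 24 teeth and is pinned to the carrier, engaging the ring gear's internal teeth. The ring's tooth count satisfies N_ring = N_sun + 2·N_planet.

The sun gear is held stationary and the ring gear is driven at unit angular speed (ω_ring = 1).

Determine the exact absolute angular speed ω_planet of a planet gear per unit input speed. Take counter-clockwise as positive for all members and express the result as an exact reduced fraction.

4/3

N_ring = 16 + 2·24 = 64
16(ω_s−ω_c) = −64(ω_r−ω_c),  ω_s=0, ω_r=1
16(0−ω_c) = −64(1−ω_c)  ⇒  80ω_c = 64  ⇒  ω_c = 4/5
sun–planet: 16·(0−4/5) = −24·(ω_p−ω_c)  ⇒  ω_p−ω_c = −(16/24)·(-4/5) = 8/15
ω_p = 4/5 + 8/15 = 4/3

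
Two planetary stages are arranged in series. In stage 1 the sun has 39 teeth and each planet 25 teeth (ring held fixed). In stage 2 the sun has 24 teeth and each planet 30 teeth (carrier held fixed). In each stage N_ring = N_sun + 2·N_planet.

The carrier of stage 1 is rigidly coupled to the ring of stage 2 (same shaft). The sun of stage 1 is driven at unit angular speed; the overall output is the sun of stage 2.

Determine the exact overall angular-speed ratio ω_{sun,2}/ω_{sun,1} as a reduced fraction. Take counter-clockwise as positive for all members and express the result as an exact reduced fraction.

Stage 1: N_ring = 39 + 2·25 = 89
Stage 1: 39(ω_s−ω_c) = −89(ω_r−ω_c),  ω_r=0, ω_s=1
Stage 1: 39(1−ω_c) = −89(0−ω_c)  ⇒  128ω_c = 39  ⇒  ω_c = 39/128
  ⇒ ω_c¹/ω_s¹ = 39/128
Stage 2: N_ring = 24 + 2·30 = 84
Stage 2: 24(ω_s−ω_c) = −84(ω_r−ω_c),  ω_c=0, ω_r=1
Stage 2: ω_s = 0 − (84/24)(1−0) = -7/2
  ⇒ ω_s²/ω_r² = -7/2
Coupling ω_r² = ω_c¹ ⇒ overall = 39/128 × -7/2 = -273/256

-273/256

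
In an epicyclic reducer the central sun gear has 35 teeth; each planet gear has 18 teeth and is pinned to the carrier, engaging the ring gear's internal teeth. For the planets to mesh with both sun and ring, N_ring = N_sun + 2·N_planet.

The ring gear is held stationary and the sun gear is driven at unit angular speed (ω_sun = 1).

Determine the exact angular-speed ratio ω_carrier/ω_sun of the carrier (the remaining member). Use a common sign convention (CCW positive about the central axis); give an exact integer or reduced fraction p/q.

N_ring = 35 + 2·18 = 71
35(ω_s−ω_c) = −71(ω_r−ω_c),  ω_r=0, ω_s=1
35(1−ω_c) = −71(0−ω_c)  ⇒  106ω_c = 35  ⇒  ω_c = 35/106
ω_c/ω_s = 35/106

35/106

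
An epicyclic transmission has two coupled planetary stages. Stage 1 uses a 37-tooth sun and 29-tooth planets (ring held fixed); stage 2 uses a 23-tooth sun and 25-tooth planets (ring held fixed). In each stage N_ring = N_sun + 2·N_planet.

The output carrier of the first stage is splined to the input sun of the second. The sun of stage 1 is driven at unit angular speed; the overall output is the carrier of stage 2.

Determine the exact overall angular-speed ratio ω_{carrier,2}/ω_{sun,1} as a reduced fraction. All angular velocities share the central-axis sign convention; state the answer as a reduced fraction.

Stage 1: N_ring = 37 + 2·29 = 95
Stage 1: 37(ω_s−ω_c) = −95(ω_r−ω_c),  ω_r=0, ω_s=1
Stage 1: 37(1−ω_c) = −95(0−ω_c)  ⇒  132ω_c = 37  ⇒  ω_c = 37/132
  ⇒ ω_c¹/ω_s¹ = 37/132
Stage 2: N_ring = 23 + 2·25 = 73
Stage 2: 23(ω_s−ω_c) = −73(ω_r−ω_c),  ω_r=0, ω_s=1
Stage 2: 23(1−ω_c) = −73(0−ω_c)  ⇒  96ω_c = 23  ⇒  ω_c = 23/96
  ⇒ ω_c²/ω_s² = 23/96
Coupling ω_s² = ω_c¹ ⇒ overall = 37/132 × 23/96 = 851/12672

851/12672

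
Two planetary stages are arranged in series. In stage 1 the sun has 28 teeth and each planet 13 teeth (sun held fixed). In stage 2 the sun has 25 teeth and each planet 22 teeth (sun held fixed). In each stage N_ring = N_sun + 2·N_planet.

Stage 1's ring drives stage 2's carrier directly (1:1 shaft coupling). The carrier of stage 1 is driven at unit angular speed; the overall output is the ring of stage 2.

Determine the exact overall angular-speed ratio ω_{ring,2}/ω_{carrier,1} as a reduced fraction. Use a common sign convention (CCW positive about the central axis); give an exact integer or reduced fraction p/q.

Stage 1: N_ring = 28 + 2·13 = 54
Stage 1: 28(ω_s−ω_c) = −54(ω_r−ω_c),  ω_s=0, ω_c=1
Stage 1: ω_r = 1 − (28/54)(0−1) = 41/27
  ⇒ ω_r¹/ω_c¹ = 41/27
Stage 2: N_ring = 25 + 2·22 = 69
Stage 2: 25(ω_s−ω_c) = −69(ω_r−ω_c),  ω_s=0, ω_c=1
Stage 2: ω_r = 1 − (25/69)(0−1) = 94/69
  ⇒ ω_r²/ω_c² = 94/69
Coupling ω_c² = ω_r¹ ⇒ overall = 41/27 × 94/69 = 3854/1863

3854/1863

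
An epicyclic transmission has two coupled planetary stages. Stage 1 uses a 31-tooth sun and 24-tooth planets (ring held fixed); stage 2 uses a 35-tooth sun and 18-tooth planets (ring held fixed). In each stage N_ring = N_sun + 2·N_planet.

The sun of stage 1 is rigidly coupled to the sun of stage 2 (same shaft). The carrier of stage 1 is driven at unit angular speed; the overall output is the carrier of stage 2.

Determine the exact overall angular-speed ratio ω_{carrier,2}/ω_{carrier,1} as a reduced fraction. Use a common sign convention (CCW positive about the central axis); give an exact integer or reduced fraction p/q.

1925/1643

Stage 1: N_ring = 31 + 2·24 = 79
Stage 1: 31(ω_s−ω_c) = −79(ω_r−ω_c),  ω_r=0, ω_c=1
Stage 1: ω_s = 1 − (79/31)(0−1) = 110/31
  ⇒ ω_s¹/ω_c¹ = 110/31
Stage 2: N_ring = 35 + 2·18 = 71
Stage 2: 35(ω_s−ω_c) = −71(ω_r−ω_c),  ω_r=0, ω_s=1
Stage 2: 35(1−ω_c) = −71(0−ω_c)  ⇒  106ω_c = 35  ⇒  ω_c = 35/106
  ⇒ ω_c²/ω_s² = 35/106
Coupling ω_s² = ω_s¹ ⇒ overall = 110/31 × 35/106 = 1925/1643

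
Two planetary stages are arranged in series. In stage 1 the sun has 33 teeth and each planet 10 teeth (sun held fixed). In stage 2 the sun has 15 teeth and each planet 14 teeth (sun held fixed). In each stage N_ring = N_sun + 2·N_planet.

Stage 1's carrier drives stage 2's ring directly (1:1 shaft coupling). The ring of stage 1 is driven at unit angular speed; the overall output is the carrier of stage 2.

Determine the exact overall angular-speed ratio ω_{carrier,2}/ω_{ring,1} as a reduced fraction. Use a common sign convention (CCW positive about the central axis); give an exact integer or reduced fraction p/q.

53/116

Stage 1: N_ring = 33 + 2·10 = 53
Stage 1: 33(ω_s−ω_c) = −53(ω_r−ω_c),  ω_s=0, ω_r=1
Stage 1: 33(0−ω_c) = −53(1−ω_c)  ⇒  86ω_c = 53  ⇒  ω_c = 53/86
  ⇒ ω_c¹/ω_r¹ = 53/86
Stage 2: N_ring = 15 + 2·14 = 43
Stage 2: 15(ω_s−ω_c) = −43(ω_r−ω_c),  ω_s=0, ω_r=1
Stage 2: 15(0−ω_c) = −43(1−ω_c)  ⇒  58ω_c = 43  ⇒  ω_c = 43/58
  ⇒ ω_c²/ω_r² = 43/58
Coupling ω_r² = ω_c¹ ⇒ overall = 53/86 × 43/58 = 53/116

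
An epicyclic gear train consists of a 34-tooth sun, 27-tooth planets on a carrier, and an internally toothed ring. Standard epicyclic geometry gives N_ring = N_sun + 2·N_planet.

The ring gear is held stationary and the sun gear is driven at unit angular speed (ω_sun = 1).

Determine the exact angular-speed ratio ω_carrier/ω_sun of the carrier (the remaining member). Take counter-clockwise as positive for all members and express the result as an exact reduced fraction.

N_ring = 34 + 2·27 = 88
34(ω_s−ω_c) = −88(ω_r−ω_c),  ω_r=0, ω_s=1
34(1−ω_c) = −88(0−ω_c)  ⇒  122ω_c = 34  ⇒  ω_c = 17/61
ω_c/ω_s = 17/61

17/61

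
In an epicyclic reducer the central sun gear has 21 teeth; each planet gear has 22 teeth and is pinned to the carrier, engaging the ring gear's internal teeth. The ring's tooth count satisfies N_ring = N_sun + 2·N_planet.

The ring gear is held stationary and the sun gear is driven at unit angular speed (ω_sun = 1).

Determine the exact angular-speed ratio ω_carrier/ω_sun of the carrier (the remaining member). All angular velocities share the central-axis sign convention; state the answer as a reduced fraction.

21/86

N_ring = 21 + 2·22 = 65
21(ω_s−ω_c) = −65(ω_r−ω_c),  ω_r=0, ω_s=1
21(1−ω_c) = −65(0−ω_c)  ⇒  86ω_c = 21  ⇒  ω_c = 21/86
ω_c/ω_s = 21/86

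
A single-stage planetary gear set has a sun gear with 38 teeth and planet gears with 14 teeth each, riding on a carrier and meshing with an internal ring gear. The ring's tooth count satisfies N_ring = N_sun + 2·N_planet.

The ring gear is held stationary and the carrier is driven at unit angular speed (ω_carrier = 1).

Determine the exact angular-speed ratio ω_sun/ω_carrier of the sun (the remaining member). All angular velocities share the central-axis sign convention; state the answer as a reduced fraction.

52/19

N_ring = 38 + 2·14 = 66
38(ω_s−ω_c) = −66(ω_r−ω_c),  ω_r=0, ω_c=1
ω_s = 1 − (66/38)(0−1) = 52/19
ω_s/ω_c = 52/19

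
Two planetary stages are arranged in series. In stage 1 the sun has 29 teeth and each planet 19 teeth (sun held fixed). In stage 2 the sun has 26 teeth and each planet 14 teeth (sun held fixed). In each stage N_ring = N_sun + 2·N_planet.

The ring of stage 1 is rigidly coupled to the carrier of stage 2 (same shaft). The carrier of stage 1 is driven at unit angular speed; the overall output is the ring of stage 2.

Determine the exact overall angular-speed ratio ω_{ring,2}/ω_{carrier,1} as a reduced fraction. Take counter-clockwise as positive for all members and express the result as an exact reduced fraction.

Stage 1: N_ring = 29 + 2·19 = 67
Stage 1: 29(ω_s−ω_c) = −67(ω_r−ω_c),  ω_s=0, ω_c=1
Stage 1: ω_r = 1 − (29/67)(0−1) = 96/67
  ⇒ ω_r¹/ω_c¹ = 96/67
Stage 2: N_ring = 26 + 2·14 = 54
Stage 2: 26(ω_s−ω_c) = −54(ω_r−ω_c),  ω_s=0, ω_c=1
Stage 2: ω_r = 1 − (26/54)(0−1) = 40/27
  ⇒ ω_r²/ω_c² = 40/27
Coupling ω_c² = ω_r¹ ⇒ overall = 96/67 × 40/27 = 1280/603

1280/603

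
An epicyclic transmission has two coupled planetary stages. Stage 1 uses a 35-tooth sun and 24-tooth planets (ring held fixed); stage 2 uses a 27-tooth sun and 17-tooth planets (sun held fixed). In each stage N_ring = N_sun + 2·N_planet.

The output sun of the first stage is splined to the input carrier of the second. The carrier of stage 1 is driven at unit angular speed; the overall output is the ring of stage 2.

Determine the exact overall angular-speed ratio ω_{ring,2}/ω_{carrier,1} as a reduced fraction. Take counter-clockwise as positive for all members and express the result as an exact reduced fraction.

Stage 1: N_ring = 35 + 2·24 = 83
Stage 1: 35(ω_s−ω_c) = −83(ω_r−ω_c),  ω_r=0, ω_c=1
Stage 1: ω_s = 1 − (83/35)(0−1) = 118/35
  ⇒ ω_s¹/ω_c¹ = 118/35
Stage 2: N_ring = 27 + 2·17 = 61
Stage 2: 27(ω_s−ω_c) = −61(ω_r−ω_c),  ω_s=0, ω_c=1
Stage 2: ω_r = 1 − (27/61)(0−1) = 88/61
  ⇒ ω_r²/ω_c² = 88/61
Coupling ω_c² = ω_s¹ ⇒ overall = 118/35 × 88/61 = 10384/2135

10384/2135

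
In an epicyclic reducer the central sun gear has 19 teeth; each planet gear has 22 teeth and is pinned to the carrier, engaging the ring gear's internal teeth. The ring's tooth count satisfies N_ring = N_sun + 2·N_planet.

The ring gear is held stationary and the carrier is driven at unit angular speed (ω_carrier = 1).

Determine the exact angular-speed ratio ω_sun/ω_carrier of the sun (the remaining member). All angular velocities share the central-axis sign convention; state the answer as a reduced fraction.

82/19

N_ring = 19 + 2·22 = 63
19(ω_s−ω_c) = −63(ω_r−ω_c),  ω_r=0, ω_c=1
ω_s = 1 − (63/19)(0−1) = 82/19
ω_s/ω_c = 82/19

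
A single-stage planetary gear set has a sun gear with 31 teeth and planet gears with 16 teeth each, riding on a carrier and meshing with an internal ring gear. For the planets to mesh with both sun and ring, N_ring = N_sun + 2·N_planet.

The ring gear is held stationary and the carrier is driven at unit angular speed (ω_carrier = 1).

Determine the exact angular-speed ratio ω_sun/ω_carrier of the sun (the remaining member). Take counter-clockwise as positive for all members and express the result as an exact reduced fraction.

94/31

N_ring = 31 + 2·16 = 63
31(ω_s−ω_c) = −63(ω_r−ω_c),  ω_r=0, ω_c=1
ω_s = 1 − (63/31)(0−1) = 94/31
ω_s/ω_c = 94/31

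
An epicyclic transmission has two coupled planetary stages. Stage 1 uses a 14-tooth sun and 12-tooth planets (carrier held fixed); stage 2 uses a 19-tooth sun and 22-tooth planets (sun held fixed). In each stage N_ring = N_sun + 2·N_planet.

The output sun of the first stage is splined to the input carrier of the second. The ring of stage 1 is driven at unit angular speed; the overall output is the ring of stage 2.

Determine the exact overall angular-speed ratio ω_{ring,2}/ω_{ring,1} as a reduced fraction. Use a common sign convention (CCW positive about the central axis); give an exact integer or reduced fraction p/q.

-1558/441

Stage 1: N_ring = 14 + 2·12 = 38
Stage 1: 14(ω_s−ω_c) = −38(ω_r−ω_c),  ω_c=0, ω_r=1
Stage 1: ω_s = 0 − (38/14)(1−0) = -19/7
  ⇒ ω_s¹/ω_r¹ = -19/7
Stage 2: N_ring = 19 + 2·22 = 63
Stage 2: 19(ω_s−ω_c) = −63(ω_r−ω_c),  ω_s=0, ω_c=1
Stage 2: ω_r = 1 − (19/63)(0−1) = 82/63
  ⇒ ω_r²/ω_c² = 82/63
Coupling ω_c² = ω_s¹ ⇒ overall = -19/7 × 82/63 = -1558/441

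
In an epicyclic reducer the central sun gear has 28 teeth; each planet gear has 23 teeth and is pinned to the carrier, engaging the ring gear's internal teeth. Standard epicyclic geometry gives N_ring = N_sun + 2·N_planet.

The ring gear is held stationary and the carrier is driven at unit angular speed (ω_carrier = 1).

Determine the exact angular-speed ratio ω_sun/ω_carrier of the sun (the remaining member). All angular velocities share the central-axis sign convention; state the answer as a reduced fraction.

N_ring = 28 + 2·23 = 74
28(ω_s−ω_c) = −74(ω_r−ω_c),  ω_r=0, ω_c=1
ω_s = 1 − (74/28)(0−1) = 51/14
ω_s/ω_c = 51/14

51/14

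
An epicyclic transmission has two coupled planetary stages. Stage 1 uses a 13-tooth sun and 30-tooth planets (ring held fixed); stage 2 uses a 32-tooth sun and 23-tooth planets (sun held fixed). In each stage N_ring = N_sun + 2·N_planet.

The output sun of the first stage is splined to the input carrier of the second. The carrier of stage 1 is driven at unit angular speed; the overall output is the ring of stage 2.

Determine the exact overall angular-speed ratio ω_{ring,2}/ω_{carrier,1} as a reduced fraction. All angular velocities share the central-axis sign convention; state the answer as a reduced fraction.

4730/507

Stage 1: N_ring = 13 + 2·30 = 73
Stage 1: 13(ω_s−ω_c) = −73(ω_r−ω_c),  ω_r=0, ω_c=1
Stage 1: ω_s = 1 − (73/13)(0−1) = 86/13
  ⇒ ω_s¹/ω_c¹ = 86/13
Stage 2: N_ring = 32 + 2·23 = 78
Stage 2: 32(ω_s−ω_c) = −78(ω_r−ω_c),  ω_s=0, ω_c=1
Stage 2: ω_r = 1 − (32/78)(0−1) = 55/39
  ⇒ ω_r²/ω_c² = 55/39
Coupling ω_c² = ω_s¹ ⇒ overall = 86/13 × 55/39 = 4730/507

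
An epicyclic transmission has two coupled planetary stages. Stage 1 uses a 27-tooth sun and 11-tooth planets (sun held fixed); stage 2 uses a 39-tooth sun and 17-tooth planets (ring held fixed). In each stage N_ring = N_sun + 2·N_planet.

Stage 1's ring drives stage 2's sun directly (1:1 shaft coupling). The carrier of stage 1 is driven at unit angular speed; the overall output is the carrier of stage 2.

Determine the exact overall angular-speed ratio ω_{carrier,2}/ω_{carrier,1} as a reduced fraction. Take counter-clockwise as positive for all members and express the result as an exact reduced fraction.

741/1372

Stage 1: N_ring = 27 + 2·11 = 49
Stage 1: 27(ω_s−ω_c) = −49(ω_r−ω_c),  ω_s=0, ω_c=1
Stage 1: ω_r = 1 − (27/49)(0−1) = 76/49
  ⇒ ω_r¹/ω_c¹ = 76/49
Stage 2: N_ring = 39 + 2·17 = 73
Stage 2: 39(ω_s−ω_c) = −73(ω_r−ω_c),  ω_r=0, ω_s=1
Stage 2: 39(1−ω_c) = −73(0−ω_c)  ⇒  112ω_c = 39  ⇒  ω_c = 39/112
  ⇒ ω_c²/ω_s² = 39/112
Coupling ω_s² = ω_r¹ ⇒ overall = 76/49 × 39/112 = 741/1372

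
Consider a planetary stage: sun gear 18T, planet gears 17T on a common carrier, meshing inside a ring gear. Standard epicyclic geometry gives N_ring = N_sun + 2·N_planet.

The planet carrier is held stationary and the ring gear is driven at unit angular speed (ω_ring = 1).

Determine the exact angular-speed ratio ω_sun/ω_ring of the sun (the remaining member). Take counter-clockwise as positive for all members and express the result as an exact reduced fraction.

N_ring = 18 + 2·17 = 52
18(ω_s−ω_c) = −52(ω_r−ω_c),  ω_c=0, ω_r=1
ω_s = 0 − (52/18)(1−0) = -26/9
ω_s/ω_r = -26/9

-26/9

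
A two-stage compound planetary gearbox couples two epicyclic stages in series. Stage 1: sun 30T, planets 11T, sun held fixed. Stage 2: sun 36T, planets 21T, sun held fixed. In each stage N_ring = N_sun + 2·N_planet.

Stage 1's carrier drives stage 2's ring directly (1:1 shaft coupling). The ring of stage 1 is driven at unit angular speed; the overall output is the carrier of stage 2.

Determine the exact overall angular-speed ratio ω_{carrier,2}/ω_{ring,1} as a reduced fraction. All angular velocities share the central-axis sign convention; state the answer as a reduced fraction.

338/779

Stage 1: N_ring = 30 + 2·11 = 52
Stage 1: 30(ω_s−ω_c) = −52(ω_r−ω_c),  ω_s=0, ω_r=1
Stage 1: 30(0−ω_c) = −52(1−ω_c)  ⇒  82ω_c = 52  ⇒  ω_c = 26/41
  ⇒ ω_c¹/ω_r¹ = 26/41
Stage 2: N_ring = 36 + 2·21 = 78
Stage 2: 36(ω_s−ω_c) = −78(ω_r−ω_c),  ω_s=0, ω_r=1
Stage 2: 36(0−ω_c) = −78(1−ω_c)  ⇒  114ω_c = 78  ⇒  ω_c = 13/19
  ⇒ ω_c²/ω_r² = 13/19
Coupling ω_r² = ω_c¹ ⇒ overall = 26/41 × 13/19 = 338/779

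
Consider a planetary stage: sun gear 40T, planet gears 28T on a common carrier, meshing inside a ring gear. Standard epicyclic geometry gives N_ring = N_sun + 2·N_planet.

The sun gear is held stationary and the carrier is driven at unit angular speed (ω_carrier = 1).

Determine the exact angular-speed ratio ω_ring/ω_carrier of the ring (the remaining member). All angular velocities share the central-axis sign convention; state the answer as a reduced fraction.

17/12

N_ring = 40 + 2·28 = 96
40(ω_s−ω_c) = −96(ω_r−ω_c),  ω_s=0, ω_c=1
ω_r = 1 − (40/96)(0−1) = 17/12
ω_r/ω_c = 17/12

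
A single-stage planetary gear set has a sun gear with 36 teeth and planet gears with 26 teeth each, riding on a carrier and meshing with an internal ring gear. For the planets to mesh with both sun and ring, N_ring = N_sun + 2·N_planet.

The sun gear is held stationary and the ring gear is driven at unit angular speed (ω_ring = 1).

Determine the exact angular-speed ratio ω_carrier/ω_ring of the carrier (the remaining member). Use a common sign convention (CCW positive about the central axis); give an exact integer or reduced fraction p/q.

22/31

N_ring = 36 + 2·26 = 88
36(ω_s−ω_c) = −88(ω_r−ω_c),  ω_s=0, ω_r=1
36(0−ω_c) = −88(1−ω_c)  ⇒  124ω_c = 88  ⇒  ω_c = 22/31
ω_c/ω_r = 22/31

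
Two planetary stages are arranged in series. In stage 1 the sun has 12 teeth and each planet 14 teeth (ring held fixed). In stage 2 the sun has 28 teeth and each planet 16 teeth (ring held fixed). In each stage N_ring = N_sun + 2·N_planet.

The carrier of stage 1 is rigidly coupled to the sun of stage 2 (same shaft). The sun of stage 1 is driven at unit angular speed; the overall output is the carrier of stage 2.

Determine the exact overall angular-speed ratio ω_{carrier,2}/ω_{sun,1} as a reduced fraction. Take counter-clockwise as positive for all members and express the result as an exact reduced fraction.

21/286

Stage 1: N_ring = 12 + 2·14 = 40
Stage 1: 12(ω_s−ω_c) = −40(ω_r−ω_c),  ω_r=0, ω_s=1
Stage 1: 12(1−ω_c) = −40(0−ω_c)  ⇒  52ω_c = 12  ⇒  ω_c = 3/13
  ⇒ ω_c¹/ω_s¹ = 3/13
Stage 2: N_ring = 28 + 2·16 = 60
Stage 2: 28(ω_s−ω_c) = −60(ω_r−ω_c),  ω_r=0, ω_s=1
Stage 2: 28(1−ω_c) = −60(0−ω_c)  ⇒  88ω_c = 28  ⇒  ω_c = 7/22
  ⇒ ω_c²/ω_s² = 7/22
Coupling ω_s² = ω_c¹ ⇒ overall = 3/13 × 7/22 = 21/286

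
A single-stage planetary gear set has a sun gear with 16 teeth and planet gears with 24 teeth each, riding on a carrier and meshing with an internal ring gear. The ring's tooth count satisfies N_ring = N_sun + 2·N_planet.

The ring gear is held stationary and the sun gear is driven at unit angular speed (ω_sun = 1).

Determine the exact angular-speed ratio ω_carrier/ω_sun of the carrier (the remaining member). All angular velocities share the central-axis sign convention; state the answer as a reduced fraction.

1/5

N_ring = 16 + 2·24 = 64
16(ω_s−ω_c) = −64(ω_r−ω_c),  ω_r=0, ω_s=1
16(1−ω_c) = −64(0−ω_c)  ⇒  80ω_c = 16  ⇒  ω_c = 1/5
ω_c/ω_s = 1/5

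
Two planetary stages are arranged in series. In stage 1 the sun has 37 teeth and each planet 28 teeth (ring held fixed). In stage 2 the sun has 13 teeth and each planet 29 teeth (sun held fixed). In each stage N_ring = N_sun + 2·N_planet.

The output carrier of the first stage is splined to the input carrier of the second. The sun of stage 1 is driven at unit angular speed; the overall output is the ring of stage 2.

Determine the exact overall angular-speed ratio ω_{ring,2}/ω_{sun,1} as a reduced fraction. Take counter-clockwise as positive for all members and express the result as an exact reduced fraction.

Stage 1: N_ring = 37 + 2·28 = 93
Stage 1: 37(ω_s−ω_c) = −93(ω_r−ω_c),  ω_r=0, ω_s=1
Stage 1: 37(1−ω_c) = −93(0−ω_c)  ⇒  130ω_c = 37  ⇒  ω_c = 37/130
  ⇒ ω_c¹/ω_s¹ = 37/130
Stage 2: N_ring = 13 + 2·29 = 71
Stage 2: 13(ω_s−ω_c) = −71(ω_r−ω_c),  ω_s=0, ω_c=1
Stage 2: ω_r = 1 − (13/71)(0−1) = 84/71
  ⇒ ω_r²/ω_c² = 84/71
Coupling ω_c² = ω_c¹ ⇒ overall = 37/130 × 84/71 = 1554/4615

1554/4615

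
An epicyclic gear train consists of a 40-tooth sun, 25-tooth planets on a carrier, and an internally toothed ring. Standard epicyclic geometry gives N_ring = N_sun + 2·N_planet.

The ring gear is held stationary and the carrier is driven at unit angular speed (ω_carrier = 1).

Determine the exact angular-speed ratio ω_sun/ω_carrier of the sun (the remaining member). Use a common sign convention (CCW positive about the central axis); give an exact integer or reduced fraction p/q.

N_ring = 40 + 2·25 = 90
40(ω_s−ω_c) = −90(ω_r−ω_c),  ω_r=0, ω_c=1
ω_s = 1 − (90/40)(0−1) = 13/4
ω_s/ω_c = 13/4

13/4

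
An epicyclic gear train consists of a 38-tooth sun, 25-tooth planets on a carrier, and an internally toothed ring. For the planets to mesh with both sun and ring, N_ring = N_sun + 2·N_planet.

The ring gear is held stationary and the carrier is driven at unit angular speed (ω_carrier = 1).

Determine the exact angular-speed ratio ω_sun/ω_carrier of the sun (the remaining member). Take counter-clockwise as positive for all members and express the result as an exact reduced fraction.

63/19

N_ring = 38 + 2·25 = 88
38(ω_s−ω_c) = −88(ω_r−ω_c),  ω_r=0, ω_c=1
ω_s = 1 − (88/38)(0−1) = 63/19
ω_s/ω_c = 63/19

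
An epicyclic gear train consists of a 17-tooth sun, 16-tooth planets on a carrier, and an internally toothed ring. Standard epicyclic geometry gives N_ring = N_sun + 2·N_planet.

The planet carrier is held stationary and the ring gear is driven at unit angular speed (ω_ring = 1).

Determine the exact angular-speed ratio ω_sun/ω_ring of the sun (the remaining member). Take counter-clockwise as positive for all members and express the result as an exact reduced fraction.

-49/17

N_ring = 17 + 2·16 = 49
17(ω_s−ω_c) = −49(ω_r−ω_c),  ω_c=0, ω_r=1
ω_s = 0 − (49/17)(1−0) = -49/17
ω_s/ω_r = -49/17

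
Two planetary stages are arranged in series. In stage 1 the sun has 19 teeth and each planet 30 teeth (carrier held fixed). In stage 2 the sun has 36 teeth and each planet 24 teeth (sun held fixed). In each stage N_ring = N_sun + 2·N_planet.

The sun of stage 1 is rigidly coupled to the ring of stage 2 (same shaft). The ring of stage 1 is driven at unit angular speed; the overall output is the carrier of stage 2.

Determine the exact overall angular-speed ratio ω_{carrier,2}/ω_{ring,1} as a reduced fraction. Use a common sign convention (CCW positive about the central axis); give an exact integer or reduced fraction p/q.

-553/190

Stage 1: N_ring = 19 + 2·30 = 79
Stage 1: 19(ω_s−ω_c) = −79(ω_r−ω_c),  ω_c=0, ω_r=1
Stage 1: ω_s = 0 − (79/19)(1−0) = -79/19
  ⇒ ω_s¹/ω_r¹ = -79/19
Stage 2: N_ring = 36 + 2·24 = 84
Stage 2: 36(ω_s−ω_c) = −84(ω_r−ω_c),  ω_s=0, ω_r=1
Stage 2: 36(0−ω_c) = −84(1−ω_c)  ⇒  120ω_c = 84  ⇒  ω_c = 7/10
  ⇒ ω_c²/ω_r² = 7/10
Coupling ω_r² = ω_s¹ ⇒ overall = -79/19 × 7/10 = -553/190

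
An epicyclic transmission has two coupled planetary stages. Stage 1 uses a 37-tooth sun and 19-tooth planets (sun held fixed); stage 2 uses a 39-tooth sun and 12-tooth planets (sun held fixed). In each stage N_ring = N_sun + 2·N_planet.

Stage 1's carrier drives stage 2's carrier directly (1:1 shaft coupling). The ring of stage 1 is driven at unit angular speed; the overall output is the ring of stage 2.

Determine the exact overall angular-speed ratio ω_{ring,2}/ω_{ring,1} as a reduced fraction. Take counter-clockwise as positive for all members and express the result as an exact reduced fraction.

Stage 1: N_ring = 37 + 2·19 = 75
Stage 1: 37(ω_s−ω_c) = −75(ω_r−ω_c),  ω_s=0, ω_r=1
Stage 1: 37(0−ω_c) = −75(1−ω_c)  ⇒  112ω_c = 75  ⇒  ω_c = 75/112
  ⇒ ω_c¹/ω_r¹ = 75/112
Stage 2: N_ring = 39 + 2·12 = 63
Stage 2: 39(ω_s−ω_c) = −63(ω_r−ω_c),  ω_s=0, ω_c=1
Stage 2: ω_r = 1 − (39/63)(0−1) = 34/21
  ⇒ ω_r²/ω_c² = 34/21
Coupling ω_c² = ω_c¹ ⇒ overall = 75/112 × 34/21 = 425/392

425/392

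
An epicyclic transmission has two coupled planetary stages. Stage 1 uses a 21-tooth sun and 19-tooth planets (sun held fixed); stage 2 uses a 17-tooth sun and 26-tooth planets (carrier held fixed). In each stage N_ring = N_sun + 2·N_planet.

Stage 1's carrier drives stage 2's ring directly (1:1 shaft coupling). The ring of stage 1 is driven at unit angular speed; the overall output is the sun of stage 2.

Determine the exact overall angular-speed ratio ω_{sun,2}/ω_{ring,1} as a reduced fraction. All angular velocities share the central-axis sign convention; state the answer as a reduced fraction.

Stage 1: N_ring = 21 + 2·19 = 59
Stage 1: 21(ω_s−ω_c) = −59(ω_r−ω_c),  ω_s=0, ω_r=1
Stage 1: 21(0−ω_c) = −59(1−ω_c)  ⇒  80ω_c = 59  ⇒  ω_c = 59/80
  ⇒ ω_c¹/ω_r¹ = 59/80
Stage 2: N_ring = 17 + 2·26 = 69
Stage 2: 17(ω_s−ω_c) = −69(ω_r−ω_c),  ω_c=0, ω_r=1
Stage 2: ω_s = 0 − (69/17)(1−0) = -69/17
  ⇒ ω_s²/ω_r² = -69/17
Coupling ω_r² = ω_c¹ ⇒ overall = 59/80 × -69/17 = -4071/1360

-4071/1360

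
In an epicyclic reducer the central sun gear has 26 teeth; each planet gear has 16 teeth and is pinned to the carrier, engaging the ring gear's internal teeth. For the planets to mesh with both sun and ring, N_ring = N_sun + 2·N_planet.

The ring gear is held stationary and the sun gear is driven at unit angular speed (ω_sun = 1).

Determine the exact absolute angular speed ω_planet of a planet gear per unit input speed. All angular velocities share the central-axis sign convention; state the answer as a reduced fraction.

-13/16

N_ring = 26 + 2·16 = 58
26(ω_s−ω_c) = −58(ω_r−ω_c),  ω_r=0, ω_s=1
26(1−ω_c) = −58(0−ω_c)  ⇒  84ω_c = 26  ⇒  ω_c = 13/42
sun–planet: 26·(1−13/42) = −16·(ω_p−ω_c)  ⇒  ω_p−ω_c = −(26/16)·(29/42) = -377/336
ω_p = 13/42 − 377/336 = -13/16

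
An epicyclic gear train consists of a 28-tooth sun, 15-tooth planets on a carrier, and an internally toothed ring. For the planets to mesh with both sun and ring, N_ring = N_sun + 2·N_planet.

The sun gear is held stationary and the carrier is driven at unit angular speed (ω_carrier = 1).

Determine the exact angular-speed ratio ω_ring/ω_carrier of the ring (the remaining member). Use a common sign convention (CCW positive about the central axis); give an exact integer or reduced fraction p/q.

N_ring = 28 + 2·15 = 58
28(ω_s−ω_c) = −58(ω_r−ω_c),  ω_s=0, ω_c=1
ω_r = 1 − (28/58)(0−1) = 43/29
ω_r/ω_c = 43/29

43/29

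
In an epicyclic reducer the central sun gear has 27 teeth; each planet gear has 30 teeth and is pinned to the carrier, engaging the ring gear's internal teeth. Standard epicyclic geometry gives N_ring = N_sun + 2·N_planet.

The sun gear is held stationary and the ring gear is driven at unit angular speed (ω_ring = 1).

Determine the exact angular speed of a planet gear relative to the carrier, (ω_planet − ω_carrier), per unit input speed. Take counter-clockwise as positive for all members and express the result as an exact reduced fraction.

N_ring = 27 + 2·30 = 87
27(ω_s−ω_c) = −87(ω_r−ω_c),  ω_s=0, ω_r=1
27(0−ω_c) = −87(1−ω_c)  ⇒  114ω_c = 87  ⇒  ω_c = 29/38
sun–planet: 27·(0−29/38) = −30·(ω_p−ω_c)  ⇒  ω_p−ω_c = −(27/30)·(-29/38) = 261/380

261/380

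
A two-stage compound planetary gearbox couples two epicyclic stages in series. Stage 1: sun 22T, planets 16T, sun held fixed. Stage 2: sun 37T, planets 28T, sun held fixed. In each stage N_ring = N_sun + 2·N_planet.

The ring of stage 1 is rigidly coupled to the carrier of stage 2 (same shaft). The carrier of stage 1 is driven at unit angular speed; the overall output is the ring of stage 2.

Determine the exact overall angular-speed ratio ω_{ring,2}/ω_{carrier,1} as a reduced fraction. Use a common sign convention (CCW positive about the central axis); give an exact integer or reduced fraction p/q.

4940/2511

Stage 1: N_ring = 22 + 2·16 = 54
Stage 1: 22(ω_s−ω_c) = −54(ω_r−ω_c),  ω_s=0, ω_c=1
Stage 1: ω_r = 1 − (22/54)(0−1) = 38/27
  ⇒ ω_r¹/ω_c¹ = 38/27
Stage 2: N_ring = 37 + 2·28 = 93
Stage 2: 37(ω_s−ω_c) = −93(ω_r−ω_c),  ω_s=0, ω_c=1
Stage 2: ω_r = 1 − (37/93)(0−1) = 130/93
  ⇒ ω_r²/ω_c² = 130/93
Coupling ω_c² = ω_r¹ ⇒ overall = 38/27 × 130/93 = 4940/2511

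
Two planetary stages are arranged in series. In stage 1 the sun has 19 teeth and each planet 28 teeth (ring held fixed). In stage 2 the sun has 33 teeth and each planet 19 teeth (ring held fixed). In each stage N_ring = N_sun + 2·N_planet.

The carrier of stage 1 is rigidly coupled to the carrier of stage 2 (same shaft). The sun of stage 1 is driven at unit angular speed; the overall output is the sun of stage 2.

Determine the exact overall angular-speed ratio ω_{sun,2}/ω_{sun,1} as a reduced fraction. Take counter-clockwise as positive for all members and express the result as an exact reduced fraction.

988/1551

Stage 1: N_ring = 19 + 2·28 = 75
Stage 1: 19(ω_s−ω_c) = −75(ω_r−ω_c),  ω_r=0, ω_s=1
Stage 1: 19(1−ω_c) = −75(0−ω_c)  ⇒  94ω_c = 19  ⇒  ω_c = 19/94
  ⇒ ω_c¹/ω_s¹ = 19/94
Stage 2: N_ring = 33 + 2·19 = 71
Stage 2: 33(ω_s−ω_c) = −71(ω_r−ω_c),  ω_r=0, ω_c=1
Stage 2: ω_s = 1 − (71/33)(0−1) = 104/33
  ⇒ ω_s²/ω_c² = 104/33
Coupling ω_c² = ω_c¹ ⇒ overall = 19/94 × 104/33 = 988/1551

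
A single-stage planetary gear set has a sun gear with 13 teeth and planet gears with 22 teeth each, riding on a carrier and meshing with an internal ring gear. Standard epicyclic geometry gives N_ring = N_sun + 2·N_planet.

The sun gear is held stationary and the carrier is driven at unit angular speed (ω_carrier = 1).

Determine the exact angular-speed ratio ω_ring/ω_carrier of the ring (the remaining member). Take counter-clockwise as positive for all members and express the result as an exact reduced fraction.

N_ring = 13 + 2·22 = 57
13(ω_s−ω_c) = −57(ω_r−ω_c),  ω_s=0, ω_c=1
ω_r = 1 − (13/57)(0−1) = 70/57
ω_r/ω_c = 70/57

70/57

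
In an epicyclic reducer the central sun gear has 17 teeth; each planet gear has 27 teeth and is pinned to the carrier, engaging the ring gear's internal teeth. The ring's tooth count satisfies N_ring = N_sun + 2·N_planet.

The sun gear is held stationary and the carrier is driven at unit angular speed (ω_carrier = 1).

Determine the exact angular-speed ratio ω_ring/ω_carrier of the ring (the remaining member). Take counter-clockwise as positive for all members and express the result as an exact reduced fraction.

88/71

N_ring = 17 + 2·27 = 71
17(ω_s−ω_c) = −71(ω_r−ω_c),  ω_s=0, ω_c=1
ω_r = 1 − (17/71)(0−1) = 88/71
ω_r/ω_c = 88/71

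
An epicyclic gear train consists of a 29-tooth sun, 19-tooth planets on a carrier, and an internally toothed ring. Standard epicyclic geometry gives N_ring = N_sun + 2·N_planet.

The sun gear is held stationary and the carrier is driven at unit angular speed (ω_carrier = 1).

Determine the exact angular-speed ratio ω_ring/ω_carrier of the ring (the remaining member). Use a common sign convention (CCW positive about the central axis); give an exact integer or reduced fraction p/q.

96/67

N_ring = 29 + 2·19 = 67
29(ω_s−ω_c) = −67(ω_r−ω_c),  ω_s=0, ω_c=1
ω_r = 1 − (29/67)(0−1) = 96/67
ω_r/ω_c = 96/67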